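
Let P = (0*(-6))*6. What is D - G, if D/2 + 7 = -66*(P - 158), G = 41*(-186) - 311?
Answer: 28779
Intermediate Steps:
P = 0 (P = 0*6 = 0)
G = -7937 (G = -7626 - 311 = -7937)
D = 20842 (D = -14 + 2*(-66*(0 - 158)) = -14 + 2*(-66*(-158)) = -14 + 2*10428 = -14 + 20856 = 20842)
D - G = 20842 - 1*(-7937) = 20842 + 7937 = 28779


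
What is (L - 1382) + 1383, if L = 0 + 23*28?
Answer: 645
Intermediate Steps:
L = 644 (L = 0 + 644 = 644)
(L - 1382) + 1383 = (644 - 1382) + 1383 = -738 + 1383 = 645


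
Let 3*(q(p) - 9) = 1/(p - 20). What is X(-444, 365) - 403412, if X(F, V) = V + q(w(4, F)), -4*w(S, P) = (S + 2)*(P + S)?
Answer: -773832959/1920 ≈ -4.0304e+5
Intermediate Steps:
w(S, P) = -(2 + S)*(P + S)/4 (w(S, P) = -(S + 2)*(P + S)/4 = -(2 + S)*(P + S)/4)
q(p) = 9 + 1/(3*(-20 + p)) (q(p) = 9 + 1/(3*(p - 20)) = 9 + 1/(3*(-20 + p)))
X(F, V) = V + (-701 - 81*F/2)/(3*(-26 - 3*F/2)) (X(F, V) = V + (-539 + 27*(-F/2 - ½*4 - ¼*4² - ¼*F*4))/(3*(-20 + (-F/2 - ½*4 - ¼*4² - ¼*F*4))) = V + (-539 + 27*(-F/2 - 2 - ¼*16 - F))/(3*(-20 + (-F/2 - 2 - ¼*16 - F))) = V + (-539 + 27*(-F/2 - 2 - 4 - F))/(3*(-20 + (-F/2 - 2 - 4 - F))) = V + (-539 + 27*(-6 - 3*F/2))/(3*(-20 + (-6 - 3*F/2))) = V + (-539 + (-162 - 81*F/2))/(3*(-26 - 3*F/2)) = V + (-701 - 81*F/2)/(3*(-26 - 3*F/2)))
X(-444, 365) - 403412 = (1402 + 81*(-444) + 3*365*(52 + 3*(-444)))/(3*(52 + 3*(-444))) - 403412 = (1402 - 35964 + 3*365*(52 - 1332))/(3*(52 - 1332)) - 403412 = (⅓)*(1402 - 35964 + 3*365*(-1280))/(-1280) - 403412 = (⅓)*(-1/1280)*(1402 - 35964 - 1401600) - 403412 = (⅓)*(-1/1280)*(-1436162) - 403412 = 718081/1920 - 403412 = -773832959/1920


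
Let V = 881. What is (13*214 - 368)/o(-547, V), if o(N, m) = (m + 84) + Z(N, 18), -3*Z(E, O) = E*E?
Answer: -3621/148157 ≈ -0.024440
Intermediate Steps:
Z(E, O) = -E²/3 (Z(E, O) = -E*E/3 = -E²/3)
o(N, m) = 84 + m - N²/3 (o(N, m) = (m + 84) - N²/3 = (84 + m) - N²/3 = 84 + m - N²/3)
(13*214 - 368)/o(-547, V) = (13*214 - 368)/(84 + 881 - ⅓*(-547)²) = (2782 - 368)/(84 + 881 - ⅓*299209) = 2414/(84 + 881 - 299209/3) = 2414/(-296314/3) = 2414*(-3/296314) = -3621/148157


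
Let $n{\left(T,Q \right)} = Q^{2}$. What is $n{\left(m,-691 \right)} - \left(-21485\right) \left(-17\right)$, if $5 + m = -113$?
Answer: $112236$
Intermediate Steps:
$m = -118$ ($m = -5 - 113 = -118$)
$n{\left(m,-691 \right)} - \left(-21485\right) \left(-17\right) = \left(-691\right)^{2} - \left(-21485\right) \left(-17\right) = 477481 - 365245 = 112236$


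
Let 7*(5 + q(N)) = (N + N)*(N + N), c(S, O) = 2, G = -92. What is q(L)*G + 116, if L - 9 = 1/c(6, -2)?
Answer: -29180/7 ≈ -4168.6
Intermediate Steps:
L = 19/2 (L = 9 + 1/2 = 9 + ½ = 19/2 ≈ 9.5000)
q(N) = -5 + 4*N²/7 (q(N) = -5 + ((N + N)*(N + N))/7 = -5 + ((2*N)*(2*N))/7 = -5 + (4*N²)/7 = -5 + 4*N²/7)
q(L)*G + 116 = (-5 + 4*(19/2)²/7)*(-92) + 116 = (-5 + (4/7)*(361/4))*(-92) + 116 = (-5 + 361/7)*(-92) + 116 = (326/7)*(-92) + 116 = -29992/7 + 116 = -29180/7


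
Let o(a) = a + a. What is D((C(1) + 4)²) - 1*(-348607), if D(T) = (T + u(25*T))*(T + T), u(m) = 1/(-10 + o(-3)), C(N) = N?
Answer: 2798831/8 ≈ 3.4985e+5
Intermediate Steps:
o(a) = 2*a
u(m) = -1/16 (u(m) = 1/(-10 + 2*(-3)) = 1/(-10 - 6) = 1/(-16) = -1/16)
D(T) = 2*T*(-1/16 + T) (D(T) = (T - 1/16)*(T + T) = (-1/16 + T)*(2*T) = 2*T*(-1/16 + T))
D((C(1) + 4)²) - 1*(-348607) = (1 + 4)²*(-1 + 16*(1 + 4)²)/8 - 1*(-348607) = (⅛)*5²*(-1 + 16*5²) + 348607 = (⅛)*25*(-1 + 16*25) + 348607 = (⅛)*25*(-1 + 400) + 348607 = (⅛)*25*399 + 348607 = 9975/8 + 348607 = 2798831/8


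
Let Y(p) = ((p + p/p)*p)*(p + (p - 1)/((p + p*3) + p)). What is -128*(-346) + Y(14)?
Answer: 47267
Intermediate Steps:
Y(p) = p*(1 + p)*(p + (-1 + p)/(5*p)) (Y(p) = ((p + 1)*p)*(p + (-1 + p)/((p + 3*p) + p)) = ((1 + p)*p)*(p + (-1 + p)/(4*p + p)) = (p*(1 + p))*(p + (-1 + p)/((5*p))) = (p*(1 + p))*(p + (-1 + p)*(1/(5*p))) = (p*(1 + p))*(p + (-1 + p)/(5*p)) = p*(1 + p)*(p + (-1 + p)/(5*p)))
-128*(-346) + Y(14) = -128*(-346) + (-⅕ + 14³ + (6/5)*14²) = 44288 + (-⅕ + 2744 + (6/5)*196) = 44288 + (-⅕ + 2744 + 1176/5) = 44288 + 2979 = 47267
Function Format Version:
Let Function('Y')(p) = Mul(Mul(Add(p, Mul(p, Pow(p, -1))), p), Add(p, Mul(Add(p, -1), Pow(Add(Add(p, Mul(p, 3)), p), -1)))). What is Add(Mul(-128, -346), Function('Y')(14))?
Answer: 47267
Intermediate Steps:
Function('Y')(p) = Mul(p, Add(1, p), Add(p, Mul(Rational(1, 5), Pow(p, -1), Add(-1, p)))) (Function('Y')(p) = Mul(Mul(Add(p, 1), p), Add(p, Mul(Add(-1, p), Pow(Add(Add(p, Mul(3, p)), p), -1)))) = Mul(Mul(Add(1, p), p), Add(p, Mul(Add(-1, p), Pow(Add(Mul(4, p), p), -1)))) = Mul(Mul(p, Add(1, p)), Add(p, Mul(Add(-1, p), Pow(Mul(5, p), -1)))) = Mul(Mul(p, Add(1, p)), Add(p, Mul(Add(-1, p), Mul(Rational(1, 5), Pow(p, -1))))) = Mul(Mul(p, Add(1, p)), Add(p, Mul(Rational(1, 5), Pow(p, -1), Add(-1, p)))) = Mul(p, Add(1, p), Add(p, Mul(Rational(1, 5), Pow(p, -1), Add(-1, p)))))
Add(Mul(-128, -346), Function('Y')(14)) = Add(Mul(-128, -346), Add(Rational(-1, 5), Pow(14, 3), Mul(Rational(6, 5), Pow(14, 2)))) = Add(44288, Add(Rational(-1, 5), 2744, Mul(Rational(6, 5), 196))) = Add(44288, Add(Rational(-1, 5), 2744, Rational(1176, 5))) = Add(44288, 2979) = 47267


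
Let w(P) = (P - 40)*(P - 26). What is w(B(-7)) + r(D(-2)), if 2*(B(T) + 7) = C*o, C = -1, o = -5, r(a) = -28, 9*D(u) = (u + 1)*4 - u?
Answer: 5317/4 ≈ 1329.3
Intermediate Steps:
D(u) = 4/9 + u/3 (D(u) = ((u + 1)*4 - u)/9 = ((1 + u)*4 - u)/9 = ((4 + 4*u) - u)/9 = (4 + 3*u)/9 = 4/9 + u/3)
B(T) = -9/2 (B(T) = -7 + (-1*(-5))/2 = -7 + (½)*5 = -7 + 5/2 = -9/2)
w(P) = (-40 + P)*(-26 + P)
w(B(-7)) + r(D(-2)) = (1040 + (-9/2)² - 66*(-9/2)) - 28 = (1040 + 81/4 + 297) - 28 = 5429/4 - 28 = 5317/4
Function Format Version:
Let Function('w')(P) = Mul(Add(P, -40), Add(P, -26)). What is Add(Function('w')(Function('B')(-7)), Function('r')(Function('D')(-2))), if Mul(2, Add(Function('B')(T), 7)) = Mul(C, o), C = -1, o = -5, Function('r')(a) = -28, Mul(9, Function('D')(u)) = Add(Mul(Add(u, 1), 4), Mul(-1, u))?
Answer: Rational(5317, 4) ≈ 1329.3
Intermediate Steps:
Function('D')(u) = Add(Rational(4, 9), Mul(Rational(1, 3), u)) (Function('D')(u) = Mul(Rational(1, 9), Add(Mul(Add(u, 1), 4), Mul(-1, u))) = Mul(Rational(1, 9), Add(Mul(Add(1, u), 4), Mul(-1, u))) = Mul(Rational(1, 9), Add(Add(4, Mul(4, u)), Mul(-1, u))) = Mul(Rational(1, 9), Add(4, Mul(3, u))) = Add(Rational(4, 9), Mul(Rational(1, 3), u)))
Function('B')(T) = Rational(-9, 2) (Function('B')(T) = Add(-7, Mul(Rational(1, 2), Mul(-1, -5))) = Add(-7, Mul(Rational(1, 2), 5)) = Add(-7, Rational(5, 2)) = Rational(-9, 2))
Function('w')(P) = Mul(Add(-40, P), Add(-26, P))
Add(Function('w')(Function('B')(-7)), Function('r')(Function('D')(-2))) = Add(Add(1040, Pow(Rational(-9, 2), 2), Mul(-66, Rational(-9, 2))), -28) = Add(Add(1040, Rational(81, 4), 297), -28) = Add(Rational(5429, 4), -28) = Rational(5317, 4)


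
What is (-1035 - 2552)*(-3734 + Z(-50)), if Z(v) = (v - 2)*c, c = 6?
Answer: 14513002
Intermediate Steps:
Z(v) = -12 + 6*v (Z(v) = (v - 2)*6 = (-2 + v)*6 = -12 + 6*v)
(-1035 - 2552)*(-3734 + Z(-50)) = (-1035 - 2552)*(-3734 + (-12 + 6*(-50))) = -3587*(-3734 + (-12 - 300)) = -3587*(-3734 - 312) = -3587*(-4046) = 14513002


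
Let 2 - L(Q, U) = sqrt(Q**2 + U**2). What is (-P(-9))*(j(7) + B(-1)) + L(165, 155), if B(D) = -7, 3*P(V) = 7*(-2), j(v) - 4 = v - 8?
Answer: -50/3 - 25*sqrt(82) ≈ -243.05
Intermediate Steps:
j(v) = -4 + v (j(v) = 4 + (v - 8) = 4 + (-8 + v) = -4 + v)
P(V) = -14/3 (P(V) = (7*(-2))/3 = (1/3)*(-14) = -14/3)
L(Q, U) = 2 - sqrt(Q**2 + U**2)
(-P(-9))*(j(7) + B(-1)) + L(165, 155) = (-1*(-14/3))*((-4 + 7) - 7) + (2 - sqrt(165**2 + 155**2)) = 14*(3 - 7)/3 + (2 - sqrt(27225 + 24025)) = (14/3)*(-4) + (2 - sqrt(51250)) = -56/3 + (2 - 25*sqrt(82)) = -50/3 - 25*sqrt(82)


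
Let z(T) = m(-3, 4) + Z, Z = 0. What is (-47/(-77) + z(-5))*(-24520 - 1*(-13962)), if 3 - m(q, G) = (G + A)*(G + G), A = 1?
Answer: 29583516/77 ≈ 3.8420e+5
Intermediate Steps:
m(q, G) = 3 - 2*G*(1 + G) (m(q, G) = 3 - (G + 1)*(G + G) = 3 - (1 + G)*2*G = 3 - 2*G*(1 + G))
z(T) = -37 (z(T) = (3 - 2*4 - 2*4²) + 0 = (3 - 8 - 2*16) + 0 = (3 - 8 - 32) + 0 = -37 + 0 = -37)
(-47/(-77) + z(-5))*(-24520 - 1*(-13962)) = (-47/(-77) - 37)*(-24520 - 1*(-13962)) = (-47*(-1/77) - 37)*(-24520 + 13962) = (47/77 - 37)*(-10558) = -2802/77*(-10558) = 29583516/77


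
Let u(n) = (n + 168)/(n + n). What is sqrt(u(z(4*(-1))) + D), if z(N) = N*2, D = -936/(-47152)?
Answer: I*sqrt(346702762)/5894 ≈ 3.1591*I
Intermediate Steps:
D = 117/5894 (D = -936*(-1/47152) = 117/5894 ≈ 0.019851)
z(N) = 2*N
u(n) = (168 + n)/(2*n) (u(n) = (168 + n)/((2*n)) = (168 + n)*(1/(2*n)) = (168 + n)/(2*n))
sqrt(u(z(4*(-1))) + D) = sqrt((168 + 2*(4*(-1)))/(2*((2*(4*(-1))))) + 117/5894) = sqrt((168 + 2*(-4))/(2*((2*(-4)))) + 117/5894) = sqrt((1/2)*(168 - 8)/(-8) + 117/5894) = sqrt((1/2)*(-1/8)*160 + 117/5894) = sqrt(-10 + 117/5894) = sqrt(-58823/5894) = I*sqrt(346702762)/5894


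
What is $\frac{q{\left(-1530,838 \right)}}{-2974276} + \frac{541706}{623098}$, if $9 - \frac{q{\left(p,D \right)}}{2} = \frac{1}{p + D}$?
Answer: $\frac{278732745151367}{320614918879304} \approx 0.86937$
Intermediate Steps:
$q{\left(p,D \right)} = 18 - \frac{2}{D + p}$ ($q{\left(p,D \right)} = 18 - \frac{2}{p + D} = 18 - \frac{2}{D + p}$)
$\frac{q{\left(-1530,838 \right)}}{-2974276} + \frac{541706}{623098} = \frac{2 \frac{1}{838 - 1530} \left(-1 + 9 \cdot 838 + 9 \left(-1530\right)\right)}{-2974276} + \frac{541706}{623098} = \frac{2 \left(-1 + 7542 - 13770\right)}{-692} \left(- \frac{1}{2974276}\right) + 541706 \cdot \frac{1}{623098} = 2 \left(- \frac{1}{692}\right) \left(-6229\right) \left(- \frac{1}{2974276}\right) + \frac{270853}{311549} = \frac{6229}{346} \left(- \frac{1}{2974276}\right) + \frac{270853}{311549} = - \frac{6229}{1029099496} + \frac{270853}{311549} = \frac{278732745151367}{320614918879304}$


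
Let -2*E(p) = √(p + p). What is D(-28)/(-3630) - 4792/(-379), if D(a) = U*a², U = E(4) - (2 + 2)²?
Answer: 11074568/687885 + 392*√2/1815 ≈ 16.405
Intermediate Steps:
E(p) = -√2*√p/2 (E(p) = -√(p + p)/2 = -√2*√p/2)
U = -16 - √2 (U = -√2*√4/2 - (2 + 2)² = -½*√2*2 - 1*4² = -√2 - 1*16 = -√2 - 16 = -16 - √2 ≈ -17.414)
D(a) = a²*(-16 - √2) (D(a) = (-16 - √2)*a² = a²*(-16 - √2))
D(-28)/(-3630) - 4792/(-379) = ((-28)²*(-16 - √2))/(-3630) - 4792/(-379) = (784*(-16 - √2))*(-1/3630) - 4792*(-1/379) = (-12544 - 784*√2)*(-1/3630) + 4792/379 = (6272/1815 + 392*√2/1815) + 4792/379 = 11074568/687885 + 392*√2/1815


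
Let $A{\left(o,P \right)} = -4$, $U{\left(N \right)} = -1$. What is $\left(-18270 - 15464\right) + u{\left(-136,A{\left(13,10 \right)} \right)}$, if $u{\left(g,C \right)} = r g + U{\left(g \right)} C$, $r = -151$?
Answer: $-13194$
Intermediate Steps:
$u{\left(g,C \right)} = - C - 151 g$ ($u{\left(g,C \right)} = - 151 g - C = - C - 151 g$)
$\left(-18270 - 15464\right) + u{\left(-136,A{\left(13,10 \right)} \right)} = \left(-18270 - 15464\right) - -20540 = -33734 + \left(4 + 20536\right) = -33734 + 20540 = -13194$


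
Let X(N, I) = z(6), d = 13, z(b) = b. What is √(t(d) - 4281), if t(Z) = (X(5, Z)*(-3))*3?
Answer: 17*I*√15 ≈ 65.841*I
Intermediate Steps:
X(N, I) = 6
t(Z) = -54 (t(Z) = (6*(-3))*3 = -18*3 = -54)
√(t(d) - 4281) = √(-54 - 4281) = √(-4335) = 17*I*√15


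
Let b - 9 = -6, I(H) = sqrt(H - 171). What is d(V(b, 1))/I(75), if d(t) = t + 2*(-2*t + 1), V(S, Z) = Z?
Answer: I*sqrt(6)/24 ≈ 0.10206*I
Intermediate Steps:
I(H) = sqrt(-171 + H)
b = 3 (b = 9 - 6 = 3)
d(t) = 2 - 3*t (d(t) = t + 2*(1 - 2*t) = t + (2 - 4*t) = 2 - 3*t)
d(V(b, 1))/I(75) = (2 - 3*1)/(sqrt(-171 + 75)) = (2 - 3)/(sqrt(-96)) = -1/(4*I*sqrt(6)) = -(-1)*I*sqrt(6)/24 = I*sqrt(6)/24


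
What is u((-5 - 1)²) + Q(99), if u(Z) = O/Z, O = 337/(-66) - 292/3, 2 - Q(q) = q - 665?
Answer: 1342807/2376 ≈ 565.15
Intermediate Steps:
Q(q) = 667 - q (Q(q) = 2 - (q - 665) = 2 - (-665 + q) = 2 + (665 - q) = 667 - q)
O = -6761/66 (O = 337*(-1/66) - 292*⅓ = -337/66 - 292/3 = -6761/66 ≈ -102.44)
u(Z) = -6761/(66*Z)
u((-5 - 1)²) + Q(99) = -6761/(66*(-5 - 1)²) + (667 - 1*99) = -6761/(66*((-6)²)) + (667 - 99) = -6761/66/36 + 568 = -6761/66*1/36 + 568 = -6761/2376 + 568 = 1342807/2376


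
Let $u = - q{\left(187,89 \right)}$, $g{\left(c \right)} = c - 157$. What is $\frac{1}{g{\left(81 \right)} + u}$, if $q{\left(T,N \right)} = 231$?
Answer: $- \frac{1}{307} \approx -0.0032573$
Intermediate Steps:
$g{\left(c \right)} = -157 + c$
$u = -231$ ($u = \left(-1\right) 231 = -231$)
$\frac{1}{g{\left(81 \right)} + u} = \frac{1}{\left(-157 + 81\right) - 231} = \frac{1}{-76 - 231} = \frac{1}{-307} = - \frac{1}{307}$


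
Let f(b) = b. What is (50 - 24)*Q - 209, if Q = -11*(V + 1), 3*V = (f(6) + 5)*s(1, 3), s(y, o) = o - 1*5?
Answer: 4807/3 ≈ 1602.3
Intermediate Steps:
s(y, o) = -5 + o (s(y, o) = o - 5 = -5 + o)
V = -22/3 (V = ((6 + 5)*(-5 + 3))/3 = (11*(-2))/3 = (⅓)*(-22) = -22/3 ≈ -7.3333)
Q = 209/3 (Q = -11*(-22/3 + 1) = -11*(-19/3) = 209/3 ≈ 69.667)
(50 - 24)*Q - 209 = (50 - 24)*(209/3) - 209 = 26*(209/3) - 209 = 5434/3 - 209 = 4807/3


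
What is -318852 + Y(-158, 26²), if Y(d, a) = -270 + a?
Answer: -318446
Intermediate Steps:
-318852 + Y(-158, 26²) = -318852 + (-270 + 26²) = -318852 + (-270 + 676) = -318852 + 406 = -318446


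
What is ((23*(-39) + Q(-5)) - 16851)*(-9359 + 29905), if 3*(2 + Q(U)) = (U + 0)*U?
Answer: -1093560850/3 ≈ -3.6452e+8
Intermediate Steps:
Q(U) = -2 + U**2/3 (Q(U) = -2 + ((U + 0)*U)/3 = -2 + (U*U)/3 = -2 + U**2/3)
((23*(-39) + Q(-5)) - 16851)*(-9359 + 29905) = ((23*(-39) + (-2 + (1/3)*(-5)**2)) - 16851)*(-9359 + 29905) = ((-897 + (-2 + (1/3)*25)) - 16851)*20546 = ((-897 + (-2 + 25/3)) - 16851)*20546 = ((-897 + 19/3) - 16851)*20546 = (-2672/3 - 16851)*20546 = -53225/3*20546 = -1093560850/3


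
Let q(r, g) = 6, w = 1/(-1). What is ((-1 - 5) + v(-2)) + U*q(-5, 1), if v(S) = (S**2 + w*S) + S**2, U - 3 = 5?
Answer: 52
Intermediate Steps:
U = 8 (U = 3 + 5 = 8)
w = -1
v(S) = -S + 2*S**2 (v(S) = (S**2 - S) + S**2 = -S + 2*S**2)
((-1 - 5) + v(-2)) + U*q(-5, 1) = ((-1 - 5) - 2*(-1 + 2*(-2))) + 8*6 = (-6 - 2*(-1 - 4)) + 48 = (-6 - 2*(-5)) + 48 = (-6 + 10) + 48 = 4 + 48 = 52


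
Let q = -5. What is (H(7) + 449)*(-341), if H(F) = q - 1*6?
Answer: -149358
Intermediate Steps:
H(F) = -11 (H(F) = -5 - 1*6 = -5 - 6 = -11)
(H(7) + 449)*(-341) = (-11 + 449)*(-341) = 438*(-341) = -149358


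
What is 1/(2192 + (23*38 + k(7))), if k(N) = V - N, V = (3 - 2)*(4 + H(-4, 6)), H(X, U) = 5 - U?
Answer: 1/3062 ≈ 0.00032658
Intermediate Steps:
V = 3 (V = (3 - 2)*(4 + (5 - 1*6)) = 1*(4 + (5 - 6)) = 1*(4 - 1) = 1*3 = 3)
k(N) = 3 - N
1/(2192 + (23*38 + k(7))) = 1/(2192 + (23*38 + (3 - 1*7))) = 1/(2192 + (874 + (3 - 7))) = 1/(2192 + (874 - 4)) = 1/(2192 + 870) = 1/3062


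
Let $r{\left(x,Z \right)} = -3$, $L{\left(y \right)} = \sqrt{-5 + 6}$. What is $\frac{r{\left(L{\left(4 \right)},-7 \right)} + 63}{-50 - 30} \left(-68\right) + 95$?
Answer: $146$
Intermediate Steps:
$L{\left(y \right)} = 1$ ($L{\left(y \right)} = \sqrt{1} = 1$)
$\frac{r{\left(L{\left(4 \right)},-7 \right)} + 63}{-50 - 30} \left(-68\right) + 95 = \frac{-3 + 63}{-50 - 30} \left(-68\right) + 95 = \frac{60}{-80} \left(-68\right) + 95 = 60 \left(- \frac{1}{80}\right) \left(-68\right) + 95 = \left(- \frac{3}{4}\right) \left(-68\right) + 95 = 51 + 95 = 146$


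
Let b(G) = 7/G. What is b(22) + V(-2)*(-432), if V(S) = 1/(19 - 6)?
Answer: -9413/286 ≈ -32.913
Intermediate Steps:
V(S) = 1/13
b(22) + V(-2)*(-432) = 7/22 + (1/13)*(-432) = 7*(1/22) - 432/13 = 7/22 - 432/13 = -9413/286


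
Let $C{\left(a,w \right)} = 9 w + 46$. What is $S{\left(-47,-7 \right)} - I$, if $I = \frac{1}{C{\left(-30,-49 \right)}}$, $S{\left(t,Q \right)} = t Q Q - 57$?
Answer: $- \frac{932199}{395} \approx -2360.0$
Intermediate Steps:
$C{\left(a,w \right)} = 46 + 9 w$
$S{\left(t,Q \right)} = -57 + t Q^{2}$ ($S{\left(t,Q \right)} = Q t Q - 57 = t Q^{2} - 57 = -57 + t Q^{2}$)
$I = - \frac{1}{395}$ ($I = \frac{1}{46 + 9 \left(-49\right)} = \frac{1}{46 - 441} = \frac{1}{-395} = - \frac{1}{395} \approx -0.0025316$)
$S{\left(-47,-7 \right)} - I = \left(-57 - 47 \left(-7\right)^{2}\right) - - \frac{1}{395} = \left(-57 - 2303\right) + \frac{1}{395} = -2360 + \frac{1}{395} = - \frac{932199}{395}$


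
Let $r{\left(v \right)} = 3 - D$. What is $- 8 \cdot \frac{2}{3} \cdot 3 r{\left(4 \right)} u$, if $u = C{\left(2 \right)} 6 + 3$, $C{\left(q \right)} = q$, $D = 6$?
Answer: $720$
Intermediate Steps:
$u = 15$ ($u = 2 \cdot 6 + 3 = 12 + 3 = 15$)
$r{\left(v \right)} = -3$ ($r{\left(v \right)} = 3 - 6 = -3$)
$- 8 \cdot \frac{2}{3} \cdot 3 r{\left(4 \right)} u = - 8 \cdot \frac{2}{3} \cdot 3 \left(-3\right) 15 = - 8 \cdot 2 \left(-3\right) 15 = \left(-8\right) \left(-6\right) 15 = 48 \cdot 15 = 720$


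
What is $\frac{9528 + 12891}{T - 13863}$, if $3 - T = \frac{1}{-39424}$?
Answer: $- \frac{883846656}{546416639} \approx -1.6175$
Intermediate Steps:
$T = \frac{118273}{39424}$ ($T = 3 - \frac{1}{-39424} = 3 - - \frac{1}{39424} = 3 + \frac{1}{39424} = \frac{118273}{39424} \approx 3.0$)
$\frac{9528 + 12891}{T - 13863} = \frac{9528 + 12891}{\frac{118273}{39424} - 13863} = \frac{22419}{- \frac{546416639}{39424}} = 22419 \left(- \frac{39424}{546416639}\right) = - \frac{883846656}{546416639}$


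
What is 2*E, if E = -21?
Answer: -42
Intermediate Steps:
2*E = 2*(-21) = -42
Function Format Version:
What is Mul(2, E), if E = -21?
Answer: -42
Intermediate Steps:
Mul(2, E) = Mul(2, -21) = -42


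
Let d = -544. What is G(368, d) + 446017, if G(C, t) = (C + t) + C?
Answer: 446209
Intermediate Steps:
G(C, t) = t + 2*C
G(368, d) + 446017 = (-544 + 2*368) + 446017 = (-544 + 736) + 446017 = 192 + 446017 = 446209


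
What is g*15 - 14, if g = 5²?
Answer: 361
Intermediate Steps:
g = 25
g*15 - 14 = 25*15 - 14 = 375 - 14 = 361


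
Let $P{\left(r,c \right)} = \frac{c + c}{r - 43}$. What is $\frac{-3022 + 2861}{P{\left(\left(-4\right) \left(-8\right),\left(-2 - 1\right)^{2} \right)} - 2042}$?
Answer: $\frac{1771}{22480} \approx 0.078781$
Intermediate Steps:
$P{\left(r,c \right)} = \frac{2 c}{-43 + r}$
$\frac{-3022 + 2861}{P{\left(\left(-4\right) \left(-8\right),\left(-2 - 1\right)^{2} \right)} - 2042} = \frac{-3022 + 2861}{\frac{2 \left(-2 - 1\right)^{2}}{-43 - -32} - 2042} = - \frac{161}{\frac{2 \left(-3\right)^{2}}{-43 + 32} - 2042} = - \frac{161}{2 \cdot 9 \frac{1}{-11} - 2042} = - \frac{161}{2 \cdot 9 \left(- \frac{1}{11}\right) - 2042} = - \frac{161}{- \frac{18}{11} - 2042} = - \frac{161}{- \frac{22480}{11}} = \left(-161\right) \left(- \frac{11}{22480}\right) = \frac{1771}{22480}$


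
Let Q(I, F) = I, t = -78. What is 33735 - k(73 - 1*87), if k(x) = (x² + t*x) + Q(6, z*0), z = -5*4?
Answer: 32441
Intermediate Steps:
z = -20
k(x) = 6 + x² - 78*x (k(x) = (x² - 78*x) + 6 = 6 + x² - 78*x)
33735 - k(73 - 1*87) = 33735 - (6 + (73 - 1*87)² - 78*(73 - 1*87)) = 33735 - (6 + (73 - 87)² - 78*(73 - 87)) = 33735 - (6 + (-14)² - 78*(-14)) = 33735 - (6 + 196 + 1092) = 33735 - 1*1294 = 33735 - 1294 = 32441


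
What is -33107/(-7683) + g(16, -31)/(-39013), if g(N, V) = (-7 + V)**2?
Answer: 98500703/23056683 ≈ 4.2721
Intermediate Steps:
-33107/(-7683) + g(16, -31)/(-39013) = -33107/(-7683) + (-7 - 31)**2/(-39013) = -33107*(-1/7683) + (-38)**2*(-1/39013) = 33107/7683 + 1444*(-1/39013) = 33107/7683 - 1444/39013 = 98500703/23056683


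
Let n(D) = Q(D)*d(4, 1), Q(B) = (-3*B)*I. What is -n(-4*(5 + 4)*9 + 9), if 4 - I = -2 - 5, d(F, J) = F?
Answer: -41580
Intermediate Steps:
I = 11 (I = 4 - (-2 - 5) = 4 - 1*(-7) = 4 + 7 = 11)
Q(B) = -33*B (Q(B) = -3*B*11 = -33*B)
n(D) = -132*D (n(D) = -33*D*4 = -132*D)
-n(-4*(5 + 4)*9 + 9) = -(-132)*(-4*(5 + 4)*9 + 9) = -(-132)*(-4*9*9 + 9) = -(-132)*(-36*9 + 9) = -(-132)*(-324 + 9) = -(-132)*(-315) = -1*41580 = -41580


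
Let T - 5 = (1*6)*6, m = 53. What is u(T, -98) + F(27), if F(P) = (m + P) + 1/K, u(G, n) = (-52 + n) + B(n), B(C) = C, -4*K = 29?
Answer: -4876/29 ≈ -168.14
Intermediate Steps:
K = -29/4 (K = -1/4*29 = -29/4 ≈ -7.2500)
T = 41 (T = 5 + (1*6)*6 = 5 + 6*6 = 5 + 36 = 41)
u(G, n) = -52 + 2*n (u(G, n) = (-52 + n) + n = -52 + 2*n)
F(P) = 1533/29 + P (F(P) = (53 + P) + 1/(-29/4) = (53 + P) - 4/29 = 1533/29 + P)
u(T, -98) + F(27) = (-52 + 2*(-98)) + (1533/29 + 27) = (-52 - 196) + 2316/29 = -248 + 2316/29 = -4876/29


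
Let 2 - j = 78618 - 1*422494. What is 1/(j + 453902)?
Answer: 1/797780 ≈ 1.2535e-6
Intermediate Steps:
j = 343878 (j = 2 - (78618 - 1*422494) = 2 - (78618 - 422494) = 2 - 1*(-343876) = 2 + 343876 = 343878)
1/(j + 453902) = 1/(343878 + 453902) = 1/797780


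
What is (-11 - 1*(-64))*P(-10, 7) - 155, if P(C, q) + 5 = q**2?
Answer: 2177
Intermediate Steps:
P(C, q) = -5 + q**2
(-11 - 1*(-64))*P(-10, 7) - 155 = (-11 - 1*(-64))*(-5 + 7**2) - 155 = (-11 + 64)*(-5 + 49) - 155 = 53*44 - 155 = 2332 - 155 = 2177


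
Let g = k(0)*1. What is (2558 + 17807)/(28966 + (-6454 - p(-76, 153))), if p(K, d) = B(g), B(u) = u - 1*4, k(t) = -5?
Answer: 20365/22521 ≈ 0.90427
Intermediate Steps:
g = -5 (g = -5*1 = -5)
B(u) = -4 + u (B(u) = u - 4 = -4 + u)
p(K, d) = -9 (p(K, d) = -4 - 5 = -9)
(2558 + 17807)/(28966 + (-6454 - p(-76, 153))) = (2558 + 17807)/(28966 + (-6454 - 1*(-9))) = 20365/(28966 + (-6454 + 9)) = 20365/(28966 - 6445) = 20365/22521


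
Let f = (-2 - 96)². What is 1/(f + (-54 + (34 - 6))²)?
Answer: 1/10280 ≈ 9.7276e-5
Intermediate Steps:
f = 9604 (f = (-98)² = 9604)
1/(f + (-54 + (34 - 6))²) = 1/(9604 + (-54 + (34 - 6))²) = 1/(9604 + (-54 + 28)²) = 1/(9604 + (-26)²) = 1/(9604 + 676) = 1/10280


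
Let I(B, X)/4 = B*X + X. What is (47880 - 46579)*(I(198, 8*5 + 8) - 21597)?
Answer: 21610911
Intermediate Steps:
I(B, X) = 4*X + 4*B*X (I(B, X) = 4*(B*X + X) = 4*(X + B*X) = 4*X + 4*B*X)
(47880 - 46579)*(I(198, 8*5 + 8) - 21597) = (47880 - 46579)*(4*(8*5 + 8)*(1 + 198) - 21597) = 1301*(4*(40 + 8)*199 - 21597) = 1301*(4*48*199 - 21597) = 1301*(38208 - 21597) = 1301*16611 = 21610911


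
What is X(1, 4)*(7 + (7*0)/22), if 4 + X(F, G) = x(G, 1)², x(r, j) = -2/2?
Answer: -21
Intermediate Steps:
x(r, j) = -1 (x(r, j) = -2*½ = -1)
X(F, G) = -3 (X(F, G) = -4 + (-1)² = -4 + 1 = -3)
X(1, 4)*(7 + (7*0)/22) = -3*(7 + (7*0)/22) = -3*(7 + 0*(1/22)) = -3*(7 + 0) = -3*7 = -21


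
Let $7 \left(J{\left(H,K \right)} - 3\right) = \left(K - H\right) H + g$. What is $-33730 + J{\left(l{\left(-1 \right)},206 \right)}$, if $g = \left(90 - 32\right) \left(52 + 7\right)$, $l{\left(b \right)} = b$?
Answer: $- \frac{232874}{7} \approx -33268.0$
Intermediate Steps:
$g = 3422$ ($g = 58 \cdot 59 = 3422$)
$J{\left(H,K \right)} = \frac{3443}{7} + \frac{H \left(K - H\right)}{7}$ ($J{\left(H,K \right)} = 3 + \frac{\left(K - H\right) H + 3422}{7} = 3 + \frac{H \left(K - H\right) + 3422}{7} = 3 + \frac{3422 + H \left(K - H\right)}{7} = 3 + \left(\frac{3422}{7} + \frac{H \left(K - H\right)}{7}\right) = \frac{3443}{7} + \frac{H \left(K - H\right)}{7}$)
$-33730 + J{\left(l{\left(-1 \right)},206 \right)} = -33730 + \left(\frac{3443}{7} - \frac{\left(-1\right)^{2}}{7} + \frac{1}{7} \left(-1\right) 206\right) = -33730 - - \frac{3236}{7} = -33730 + \frac{3236}{7} = - \frac{232874}{7}$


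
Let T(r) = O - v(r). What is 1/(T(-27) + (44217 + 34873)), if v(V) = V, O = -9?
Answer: 1/79108 ≈ 1.2641e-5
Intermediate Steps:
T(r) = -9 - r
1/(T(-27) + (44217 + 34873)) = 1/((-9 - 1*(-27)) + (44217 + 34873)) = 1/((-9 + 27) + 79090) = 1/(18 + 79090) = 1/79108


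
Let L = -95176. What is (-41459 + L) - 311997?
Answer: -448632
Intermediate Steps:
(-41459 + L) - 311997 = (-41459 - 95176) - 311997 = -136635 - 311997 = -448632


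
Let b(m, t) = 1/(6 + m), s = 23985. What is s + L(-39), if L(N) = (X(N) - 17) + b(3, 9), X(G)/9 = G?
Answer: 212554/9 ≈ 23617.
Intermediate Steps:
X(G) = 9*G
L(N) = -152/9 + 9*N (L(N) = (9*N - 17) + 1/(6 + 3) = (-17 + 9*N) + 1/9 = (-17 + 9*N) + ⅑ = -152/9 + 9*N)
s + L(-39) = 23985 + (-152/9 + 9*(-39)) = 23985 + (-152/9 - 351) = 23985 - 3311/9 = 212554/9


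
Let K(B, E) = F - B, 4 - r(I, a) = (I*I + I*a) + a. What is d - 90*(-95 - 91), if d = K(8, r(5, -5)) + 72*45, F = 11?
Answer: 19983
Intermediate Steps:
r(I, a) = 4 - a - I² - I*a (r(I, a) = 4 - ((I*I + I*a) + a) = 4 - ((I² + I*a) + a) = 4 - (a + I² + I*a) = 4 + (-a - I² - I*a) = 4 - a - I² - I*a)
K(B, E) = 11 - B
d = 3243 (d = (11 - 1*8) + 72*45 = (11 - 8) + 3240 = 3 + 3240 = 3243)
d - 90*(-95 - 91) = 3243 - 90*(-95 - 91) = 3243 - 90*(-186) = 3243 + 16740 = 19983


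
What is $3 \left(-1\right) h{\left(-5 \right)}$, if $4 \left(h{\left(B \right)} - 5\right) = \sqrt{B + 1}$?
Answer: $-15 - \frac{3 i}{2} \approx -15.0 - 1.5 i$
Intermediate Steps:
$h{\left(B \right)} = 5 + \frac{\sqrt{1 + B}}{4}$ ($h{\left(B \right)} = 5 + \frac{\sqrt{B + 1}}{4} = 5 + \frac{\sqrt{1 + B}}{4}$)
$3 \left(-1\right) h{\left(-5 \right)} = 3 \left(-1\right) \left(5 + \frac{\sqrt{1 - 5}}{4}\right) = - 3 \left(5 + \frac{\sqrt{-4}}{4}\right) = - 3 \left(5 + \frac{2 i}{4}\right) = - 3 \left(5 + \frac{i}{2}\right) = -15 - \frac{3 i}{2}$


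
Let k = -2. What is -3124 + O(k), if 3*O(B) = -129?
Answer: -3167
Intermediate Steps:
O(B) = -43 (O(B) = (⅓)*(-129) = -43)
-3124 + O(k) = -3124 - 43 = -3167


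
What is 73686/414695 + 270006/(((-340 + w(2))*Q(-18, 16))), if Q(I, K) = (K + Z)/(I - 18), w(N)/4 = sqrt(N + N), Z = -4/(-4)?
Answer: 1007835214476/585134645 ≈ 1722.4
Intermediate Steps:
Z = 1 (Z = -4*(-1/4) = 1)
w(N) = 4*sqrt(2)*sqrt(N) (w(N) = 4*sqrt(N + N) = 4*sqrt(2*N) = 4*(sqrt(2)*sqrt(N)) = 4*sqrt(2)*sqrt(N))
Q(I, K) = (1 + K)/(-18 + I) (Q(I, K) = (K + 1)/(I - 18) = (1 + K)/(-18 + I))
73686/414695 + 270006/(((-340 + w(2))*Q(-18, 16))) = 73686/414695 + 270006/(((-340 + 4*sqrt(2)*sqrt(2))*((1 + 16)/(-18 - 18)))) = 73686*(1/414695) + 270006/(((-340 + 8)*(17/(-36)))) = 73686/414695 + 270006/((-(-83)*17/9)) = 73686/414695 + 270006/((-332*(-17/36))) = 73686/414695 + 270006/(1411/9) = 73686/414695 + 270006*(9/1411) = 73686/414695 + 2430054/1411 = 1007835214476/585134645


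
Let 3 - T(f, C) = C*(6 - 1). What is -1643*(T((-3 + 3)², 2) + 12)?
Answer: -8215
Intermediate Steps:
T(f, C) = 3 - 5*C (T(f, C) = 3 - C*(6 - 1) = 3 - C*5 = 3 - 5*C)
-1643*(T((-3 + 3)², 2) + 12) = -1643*((3 - 5*2) + 12) = -1643*((3 - 10) + 12) = -1643*(-7 + 12) = -1643*5 = -8215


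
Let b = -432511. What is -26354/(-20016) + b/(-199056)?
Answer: 289647125/83006352 ≈ 3.4895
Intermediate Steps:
-26354/(-20016) + b/(-199056) = -26354/(-20016) - 432511/(-199056) = -26354*(-1/20016) - 432511*(-1/199056) = 13177/10008 + 432511/199056 = 289647125/83006352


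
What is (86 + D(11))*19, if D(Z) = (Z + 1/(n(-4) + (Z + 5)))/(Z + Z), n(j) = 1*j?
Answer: 433903/264 ≈ 1643.6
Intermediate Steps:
n(j) = j
D(Z) = (Z + 1/(1 + Z))/(2*Z) (D(Z) = (Z + 1/(-4 + (Z + 5)))/(Z + Z) = (Z + 1/(-4 + (5 + Z)))/((2*Z)) = (Z + 1/(1 + Z))*(1/(2*Z)) = (Z + 1/(1 + Z))/(2*Z))
(86 + D(11))*19 = (86 + (½)*(1 + 11 + 11²)/(11*(1 + 11)))*19 = (86 + (½)*(1/11)*(1 + 11 + 121)/12)*19 = (86 + (½)*(1/11)*(1/12)*133)*19 = (86 + 133/264)*19 = (22837/264)*19 = 433903/264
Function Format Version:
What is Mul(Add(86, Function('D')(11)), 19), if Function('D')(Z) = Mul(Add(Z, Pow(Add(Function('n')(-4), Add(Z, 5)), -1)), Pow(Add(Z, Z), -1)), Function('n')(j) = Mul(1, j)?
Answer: Rational(433903, 264) ≈ 1643.6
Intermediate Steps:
Function('n')(j) = j
Function('D')(Z) = Mul(Rational(1, 2), Pow(Z, -1), Add(Z, Pow(Add(1, Z), -1))) (Function('D')(Z) = Mul(Add(Z, Pow(Add(-4, Add(Z, 5)), -1)), Pow(Add(Z, Z), -1)) = Mul(Add(Z, Pow(Add(-4, Add(5, Z)), -1)), Pow(Mul(2, Z), -1)) = Mul(Add(Z, Pow(Add(1, Z), -1)), Mul(Rational(1, 2), Pow(Z, -1))) = Mul(Rational(1, 2), Pow(Z, -1), Add(Z, Pow(Add(1, Z), -1))))
Mul(Add(86, Function('D')(11)), 19) = Mul(Add(86, Mul(Rational(1, 2), Pow(11, -1), Pow(Add(1, 11), -1), Add(1, 11, Pow(11, 2)))), 19) = Mul(Add(86, Mul(Rational(1, 2), Rational(1, 11), Pow(12, -1), Add(1, 11, 121))), 19) = Mul(Add(86, Mul(Rational(1, 2), Rational(1, 11), Rational(1, 12), 133)), 19) = Mul(Add(86, Rational(133, 264)), 19) = Mul(Rational(22837, 264), 19) = Rational(433903, 264)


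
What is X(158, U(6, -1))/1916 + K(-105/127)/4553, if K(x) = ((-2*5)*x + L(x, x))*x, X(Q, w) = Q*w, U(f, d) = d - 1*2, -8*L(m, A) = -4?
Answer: -8758090917/35175526423 ≈ -0.24898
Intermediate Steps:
L(m, A) = ½ (L(m, A) = -⅛*(-4) = ½)
U(f, d) = -2 + d (U(f, d) = d - 2 = -2 + d)
K(x) = x*(½ - 10*x) (K(x) = ((-2*5)*x + ½)*x = (-10*x + ½)*x = (½ - 10*x)*x = x*(½ - 10*x))
X(158, U(6, -1))/1916 + K(-105/127)/4553 = (158*(-2 - 1))/1916 + ((-105/127)*(1 - (-2100)/127)/2)/4553 = (158*(-3))*(1/1916) + ((-105*1/127)*(1 - (-2100)/127)/2)*(1/4553) = -474*1/1916 + ((½)*(-105/127)*(1 - 20*(-105/127)))*(1/4553) = -237/958 + ((½)*(-105/127)*(1 + 2100/127))*(1/4553) = -237/958 + ((½)*(-105/127)*(2227/127))*(1/4553) = -237/958 - 233835/32258*1/4553 = -237/958 - 233835/146870674 = -8758090917/35175526423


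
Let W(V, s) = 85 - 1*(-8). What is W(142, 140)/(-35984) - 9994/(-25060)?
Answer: 89323379/225439760 ≈ 0.39622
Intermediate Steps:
W(V, s) = 93 (W(V, s) = 85 + 8 = 93)
W(142, 140)/(-35984) - 9994/(-25060) = 93/(-35984) - 9994/(-25060) = 93*(-1/35984) - 9994*(-1/25060) = -93/35984 + 4997/12530 = 89323379/225439760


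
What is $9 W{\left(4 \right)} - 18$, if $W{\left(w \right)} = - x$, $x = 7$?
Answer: $-81$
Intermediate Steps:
$W{\left(w \right)} = -7$ ($W{\left(w \right)} = \left(-1\right) 7 = -7$)
$9 W{\left(4 \right)} - 18 = 9 \left(-7\right) - 18 = -63 - 18 = -81$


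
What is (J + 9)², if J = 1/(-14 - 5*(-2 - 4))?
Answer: 21025/256 ≈ 82.129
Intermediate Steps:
J = 1/16 (J = 1/(-14 - 5*(-6)) = 1/(-14 + 30) = 1/16 ≈ 0.062500)
(J + 9)² = (1/16 + 9)² = (145/16)² = 21025/256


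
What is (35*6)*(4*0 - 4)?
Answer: -840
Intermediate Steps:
(35*6)*(4*0 - 4) = 210*(0 - 4) = 210*(-4) = -840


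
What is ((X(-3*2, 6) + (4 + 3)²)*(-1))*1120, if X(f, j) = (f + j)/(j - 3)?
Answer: -54880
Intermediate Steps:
X(f, j) = (f + j)/(-3 + j)
((X(-3*2, 6) + (4 + 3)²)*(-1))*1120 = (((-3*2 + 6)/(-3 + 6) + (4 + 3)²)*(-1))*1120 = (((-6 + 6)/3 + 7²)*(-1))*1120 = (((⅓)*0 + 49)*(-1))*1120 = ((0 + 49)*(-1))*1120 = (49*(-1))*1120 = -49*1120 = -54880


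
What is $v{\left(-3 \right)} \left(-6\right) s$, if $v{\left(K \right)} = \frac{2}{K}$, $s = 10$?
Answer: $40$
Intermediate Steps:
$v{\left(-3 \right)} \left(-6\right) s = \frac{2}{-3} \left(-6\right) 10 = 2 \left(- \frac{1}{3}\right) \left(-6\right) 10 = \left(- \frac{2}{3}\right) \left(-6\right) 10 = 4 \cdot 10 = 40$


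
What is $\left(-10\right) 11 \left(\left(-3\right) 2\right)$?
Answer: $660$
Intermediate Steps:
$\left(-10\right) 11 \left(\left(-3\right) 2\right) = \left(-110\right) \left(-6\right) = 660$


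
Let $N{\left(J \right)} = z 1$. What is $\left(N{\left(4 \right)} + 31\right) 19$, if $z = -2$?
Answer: $551$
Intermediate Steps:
$N{\left(J \right)} = -2$ ($N{\left(J \right)} = \left(-2\right) 1 = -2$)
$\left(N{\left(4 \right)} + 31\right) 19 = \left(-2 + 31\right) 19 = 29 \cdot 19 = 551$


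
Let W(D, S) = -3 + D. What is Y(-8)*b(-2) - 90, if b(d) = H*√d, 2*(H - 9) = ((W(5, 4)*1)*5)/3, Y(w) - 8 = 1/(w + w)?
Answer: -90 + 254*I*√2/3 ≈ -90.0 + 119.74*I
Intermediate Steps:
Y(w) = 8 + 1/(2*w) (Y(w) = 8 + 1/(w + w) = 8 + 1/(2*w))
H = 32/3 (H = 9 + ((((-3 + 5)*1)*5)/3)/2 = 9 + (((2*1)*5)*(⅓))/2 = 9 + ((2*5)*(⅓))/2 = 9 + (10*(⅓))/2 = 9 + (½)*(10/3) = 9 + 5/3 = 32/3 ≈ 10.667)
b(d) = 32*√d/3
Y(-8)*b(-2) - 90 = (8 + (½)/(-8))*(32*√(-2)/3) - 90 = (8 + (½)*(-⅛))*(32*(I*√2)/3) - 90 = (8 - 1/16)*(32*I*√2/3) - 90 = 127*(32*I*√2/3)/16 - 90 = 254*I*√2/3 - 90 = -90 + 254*I*√2/3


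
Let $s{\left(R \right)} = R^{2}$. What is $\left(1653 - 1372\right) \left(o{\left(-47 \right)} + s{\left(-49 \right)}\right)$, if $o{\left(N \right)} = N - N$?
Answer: $674681$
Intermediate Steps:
$o{\left(N \right)} = 0$
$\left(1653 - 1372\right) \left(o{\left(-47 \right)} + s{\left(-49 \right)}\right) = \left(1653 - 1372\right) \left(0 + \left(-49\right)^{2}\right) = 281 \left(0 + 2401\right) = 281 \cdot 2401 = 674681$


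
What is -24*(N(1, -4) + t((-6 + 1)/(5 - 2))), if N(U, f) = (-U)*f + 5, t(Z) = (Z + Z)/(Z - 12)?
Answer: -9096/41 ≈ -221.85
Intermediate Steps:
t(Z) = 2*Z/(-12 + Z) (t(Z) = (2*Z)/(-12 + Z) = 2*Z/(-12 + Z))
N(U, f) = 5 - U*f (N(U, f) = -U*f + 5 = 5 - U*f)
-24*(N(1, -4) + t((-6 + 1)/(5 - 2))) = -24*((5 - 1*1*(-4)) + 2*((-6 + 1)/(5 - 2))/(-12 + (-6 + 1)/(5 - 2))) = -24*((5 + 4) + 2*(-5/3)/(-12 - 5/3)) = -24*(9 + 2*(-5*⅓)/(-12 - 5*⅓)) = -24*(9 + 2*(-5/3)/(-12 - 5/3)) = -24*(9 + 2*(-5/3)/(-41/3)) = -24*(9 + 2*(-5/3)*(-3/41)) = -24*(9 + 10/41) = -24*379/41 = -9096/41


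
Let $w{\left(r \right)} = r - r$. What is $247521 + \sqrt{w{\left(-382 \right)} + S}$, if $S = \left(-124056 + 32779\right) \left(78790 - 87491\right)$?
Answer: $247521 + \sqrt{794201177} \approx 2.757 \cdot 10^{5}$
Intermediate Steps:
$S = 794201177$ ($S = \left(-91277\right) \left(-8701\right) = 794201177$)
$w{\left(r \right)} = 0$
$247521 + \sqrt{w{\left(-382 \right)} + S} = 247521 + \sqrt{0 + 794201177} = 247521 + \sqrt{794201177}$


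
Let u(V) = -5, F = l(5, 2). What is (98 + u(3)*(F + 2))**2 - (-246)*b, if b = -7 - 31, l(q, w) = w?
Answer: -3264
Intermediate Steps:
F = 2
b = -38
(98 + u(3)*(F + 2))**2 - (-246)*b = (98 - 5*(2 + 2))**2 - (-246)*(-38) = (98 - 5*4)**2 - 1*9348 = (98 - 20)**2 - 9348 = 78**2 - 9348 = 6084 - 9348 = -3264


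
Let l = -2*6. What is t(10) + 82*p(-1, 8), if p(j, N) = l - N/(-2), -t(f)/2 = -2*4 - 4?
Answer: -632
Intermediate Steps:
l = -12
t(f) = 24 (t(f) = -2*(-2*4 - 4) = -2*(-8 - 4) = -2*(-12) = 24)
p(j, N) = -12 + N/2 (p(j, N) = -12 - N/(-2) = -12 - N*(-1)/2 = -12 - (-1)*N/2 = -12 + N/2)
t(10) + 82*p(-1, 8) = 24 + 82*(-12 + (1/2)*8) = 24 + 82*(-12 + 4) = 24 + 82*(-8) = 24 - 656 = -632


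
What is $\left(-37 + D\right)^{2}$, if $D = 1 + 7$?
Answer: $841$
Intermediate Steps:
$D = 8$
$\left(-37 + D\right)^{2} = \left(-37 + 8\right)^{2} = \left(-29\right)^{2} = 841$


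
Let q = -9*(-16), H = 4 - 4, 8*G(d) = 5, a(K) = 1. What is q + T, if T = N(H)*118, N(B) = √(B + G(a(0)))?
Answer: 144 + 59*√10/2 ≈ 237.29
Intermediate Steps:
G(d) = 5/8 (G(d) = (⅛)*5 = 5/8)
H = 0
q = 144
N(B) = √(5/8 + B) (N(B) = √(B + 5/8) = √(5/8 + B))
T = 59*√10/2 (T = (√(10 + 16*0)/4)*118 = (√(10 + 0)/4)*118 = (√10/4)*118 = 59*√10/2 ≈ 93.287)
q + T = 144 + 59*√10/2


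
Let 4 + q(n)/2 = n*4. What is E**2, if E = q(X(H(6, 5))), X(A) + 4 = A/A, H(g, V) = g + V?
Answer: 1024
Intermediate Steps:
H(g, V) = V + g
X(A) = -3 (X(A) = -4 + A/A = -4 + 1 = -3)
q(n) = -8 + 8*n (q(n) = -8 + 2*(n*4) = -8 + 2*(4*n) = -8 + 8*n)
E = -32 (E = -8 + 8*(-3) = -8 - 24 = -32)
E**2 = (-32)**2 = 1024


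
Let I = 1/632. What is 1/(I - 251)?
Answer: -632/158631 ≈ -0.0039841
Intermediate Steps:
I = 1/632 ≈ 0.0015823
1/(I - 251) = 1/(1/632 - 251) = 1/(-158631/632) = -632/158631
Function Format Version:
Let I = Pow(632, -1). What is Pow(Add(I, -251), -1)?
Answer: Rational(-632, 158631) ≈ -0.0039841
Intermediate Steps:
I = Rational(1, 632) ≈ 0.0015823
Pow(Add(I, -251), -1) = Pow(Add(Rational(1, 632), -251), -1) = Pow(Rational(-158631, 632), -1) = Rational(-632, 158631)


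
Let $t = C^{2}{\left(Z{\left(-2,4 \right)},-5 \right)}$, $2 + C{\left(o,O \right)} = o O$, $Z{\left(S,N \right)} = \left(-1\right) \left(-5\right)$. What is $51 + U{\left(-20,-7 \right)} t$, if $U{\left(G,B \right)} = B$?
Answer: $-5052$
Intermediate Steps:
$Z{\left(S,N \right)} = 5$
$C{\left(o,O \right)} = -2 + O o$ ($C{\left(o,O \right)} = -2 + o O = -2 + O o$)
$t = 729$ ($t = \left(-2 - 25\right)^{2} = \left(-27\right)^{2} = 729$)
$51 + U{\left(-20,-7 \right)} t = 51 - 5103 = -5052$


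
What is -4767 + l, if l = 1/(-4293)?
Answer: -20464732/4293 ≈ -4767.0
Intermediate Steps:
l = -1/4293 ≈ -0.00023294
-4767 + l = -4767 - 1/4293 = -20464732/4293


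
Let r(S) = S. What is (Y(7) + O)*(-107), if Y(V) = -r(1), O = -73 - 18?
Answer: 9844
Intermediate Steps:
O = -91
Y(V) = -1 (Y(V) = -1*1 = -1)
(Y(7) + O)*(-107) = (-1 - 91)*(-107) = -92*(-107) = 9844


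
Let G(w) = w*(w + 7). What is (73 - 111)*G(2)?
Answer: -684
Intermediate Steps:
G(w) = w*(7 + w)
(73 - 111)*G(2) = (73 - 111)*(2*(7 + 2)) = -76*9 = -38*18 = -684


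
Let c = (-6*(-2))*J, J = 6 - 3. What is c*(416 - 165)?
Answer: 9036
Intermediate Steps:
J = 3
c = 36 (c = -6*(-2)*3 = 12*3 = 36)
c*(416 - 165) = 36*(416 - 165) = 36*251 = 9036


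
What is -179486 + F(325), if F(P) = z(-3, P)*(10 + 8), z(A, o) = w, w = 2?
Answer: -179450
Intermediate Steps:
z(A, o) = 2
F(P) = 36 (F(P) = 2*(10 + 8) = 2*18 = 36)
-179486 + F(325) = -179486 + 36 = -179450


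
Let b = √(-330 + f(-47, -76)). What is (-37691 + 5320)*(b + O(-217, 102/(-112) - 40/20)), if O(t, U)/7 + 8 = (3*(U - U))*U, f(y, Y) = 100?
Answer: 1812776 - 32371*I*√230 ≈ 1.8128e+6 - 4.9093e+5*I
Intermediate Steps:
O(t, U) = -56 (O(t, U) = -56 + 7*((3*(U - U))*U) = -56 + 7*((3*0)*U) = -56 + 7*(0*U) = -56 + 7*0 = -56 + 0 = -56)
b = I*√230 (b = √(-330 + 100) = √(-230) = I*√230 ≈ 15.166*I)
(-37691 + 5320)*(b + O(-217, 102/(-112) - 40/20)) = (-37691 + 5320)*(I*√230 - 56) = -32371*(-56 + I*√230) = 1812776 - 32371*I*√230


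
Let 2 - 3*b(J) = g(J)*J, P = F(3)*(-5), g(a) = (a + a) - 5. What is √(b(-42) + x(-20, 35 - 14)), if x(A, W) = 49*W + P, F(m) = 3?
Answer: I*√2082/3 ≈ 15.21*I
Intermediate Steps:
g(a) = -5 + 2*a (g(a) = 2*a - 5 = -5 + 2*a)
P = -15 (P = 3*(-5) = -15)
b(J) = ⅔ - J*(-5 + 2*J)/3 (b(J) = ⅔ - (-5 + 2*J)*J/3 = ⅔ - J*(-5 + 2*J)/3)
x(A, W) = -15 + 49*W (x(A, W) = 49*W - 15 = -15 + 49*W)
√(b(-42) + x(-20, 35 - 14)) = √((⅔ - ⅓*(-42)*(-5 + 2*(-42))) + (-15 + 49*(35 - 14))) = √((⅔ - ⅓*(-42)*(-5 - 84)) + (-15 + 49*21)) = √((⅔ - ⅓*(-42)*(-89)) + (-15 + 1029)) = √((⅔ - 1246) + 1014) = √(-3736/3 + 1014) = √(-694/3) = I*√2082/3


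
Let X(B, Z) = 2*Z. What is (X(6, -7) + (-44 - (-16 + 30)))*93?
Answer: -6696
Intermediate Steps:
(X(6, -7) + (-44 - (-16 + 30)))*93 = (2*(-7) + (-44 - (-16 + 30)))*93 = (-14 + (-44 - 1*14))*93 = (-14 + (-44 - 14))*93 = (-14 - 58)*93 = -72*93 = -6696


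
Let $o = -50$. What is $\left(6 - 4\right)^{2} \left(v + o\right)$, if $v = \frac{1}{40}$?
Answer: $- \frac{1999}{10} \approx -199.9$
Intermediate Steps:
$v = \frac{1}{40} \approx 0.025$
$\left(6 - 4\right)^{2} \left(v + o\right) = \left(6 - 4\right)^{2} \left(\frac{1}{40} - 50\right) = 2^{2} \left(- \frac{1999}{40}\right) = 4 \left(- \frac{1999}{40}\right) = - \frac{1999}{10}$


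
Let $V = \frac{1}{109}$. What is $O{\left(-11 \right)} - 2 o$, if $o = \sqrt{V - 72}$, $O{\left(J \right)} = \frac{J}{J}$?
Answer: $1 - \frac{2 i \sqrt{855323}}{109} \approx 1.0 - 16.969 i$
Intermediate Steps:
$O{\left(J \right)} = 1$
$V = \frac{1}{109} \approx 0.0091743$
$o = \frac{i \sqrt{855323}}{109}$ ($o = \sqrt{\frac{1}{109} - 72} = \sqrt{- \frac{7847}{109}} = \frac{i \sqrt{855323}}{109} \approx 8.4847 i$)
$O{\left(-11 \right)} - 2 o = 1 - 2 \frac{i \sqrt{855323}}{109} = 1 - \frac{2 i \sqrt{855323}}{109}$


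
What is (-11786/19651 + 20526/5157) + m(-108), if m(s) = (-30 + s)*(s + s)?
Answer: 1007030488760/33780069 ≈ 29811.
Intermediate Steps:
m(s) = 2*s*(-30 + s) (m(s) = (-30 + s)*(2*s) = 2*s*(-30 + s))
(-11786/19651 + 20526/5157) + m(-108) = (-11786/19651 + 20526/5157) + 2*(-108)*(-30 - 108) = (-11786*1/19651 + 20526*(1/5157)) + 2*(-108)*(-138) = (-11786/19651 + 6842/1719) + 29808 = 114192008/33780069 + 29808 = 1007030488760/33780069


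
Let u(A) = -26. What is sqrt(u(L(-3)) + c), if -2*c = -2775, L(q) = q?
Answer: sqrt(5446)/2 ≈ 36.898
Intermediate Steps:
c = 2775/2 (c = -1/2*(-2775) = 2775/2 ≈ 1387.5)
sqrt(u(L(-3)) + c) = sqrt(-26 + 2775/2) = sqrt(2723/2) = sqrt(5446)/2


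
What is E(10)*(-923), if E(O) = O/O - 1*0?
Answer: -923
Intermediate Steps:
E(O) = 1 (E(O) = 1 + 0 = 1)
E(10)*(-923) = 1*(-923) = -923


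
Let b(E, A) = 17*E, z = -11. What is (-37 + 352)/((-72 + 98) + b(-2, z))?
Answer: -315/8 ≈ -39.375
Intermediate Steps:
(-37 + 352)/((-72 + 98) + b(-2, z)) = (-37 + 352)/((-72 + 98) + 17*(-2)) = 315/(26 - 34) = 315/(-8) = 315*(-⅛) = -315/8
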